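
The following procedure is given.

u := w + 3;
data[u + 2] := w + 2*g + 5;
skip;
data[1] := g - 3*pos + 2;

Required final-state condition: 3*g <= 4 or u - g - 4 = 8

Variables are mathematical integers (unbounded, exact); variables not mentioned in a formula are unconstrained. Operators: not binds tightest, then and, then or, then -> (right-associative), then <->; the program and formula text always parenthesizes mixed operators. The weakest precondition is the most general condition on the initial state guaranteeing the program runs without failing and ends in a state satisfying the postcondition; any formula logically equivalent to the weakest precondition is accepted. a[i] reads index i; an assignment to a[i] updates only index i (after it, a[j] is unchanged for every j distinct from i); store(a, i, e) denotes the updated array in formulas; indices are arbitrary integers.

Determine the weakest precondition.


Working backward. After the program, the postcondition 3*g <= 4 or u - g - 4 = 8 must hold; in canonical form it is 3*g <= 4 or u = g + 12.
Before data[1] := g - 3*pos + 2: 3*g <= 4 or u = g + 12
Before skip: 3*g <= 4 or u = g + 12
Before data[u + 2] := w + 2*g + 5: 3*g <= 4 or u = g + 12
Before u := w + 3: 3*g <= 4 or w = g + 9
Answer: WP = 3*g <= 4 or w = g + 9


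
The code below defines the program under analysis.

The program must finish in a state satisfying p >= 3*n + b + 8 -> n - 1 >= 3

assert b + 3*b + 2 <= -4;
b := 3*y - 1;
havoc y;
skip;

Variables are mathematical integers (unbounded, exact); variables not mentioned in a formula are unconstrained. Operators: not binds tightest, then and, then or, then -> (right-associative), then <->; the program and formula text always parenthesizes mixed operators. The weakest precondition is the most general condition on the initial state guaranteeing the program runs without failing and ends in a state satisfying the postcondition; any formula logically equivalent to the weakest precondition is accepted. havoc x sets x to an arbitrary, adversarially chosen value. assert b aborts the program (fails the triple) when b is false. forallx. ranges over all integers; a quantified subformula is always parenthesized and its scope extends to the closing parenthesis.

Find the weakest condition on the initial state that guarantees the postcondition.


Working backward. After the program, the postcondition p >= 3*n + b + 8 -> n - 1 >= 3 must hold; in canonical form it is p >= b + 3*n + 8 -> n >= 4.
Before skip: p >= b + 3*n + 8 -> n >= 4
Before havoc y: p >= b + 3*n + 8 -> n >= 4
Before b := 3*y - 1: p >= 3*n + 3*y + 7 -> n >= 4
Before assert b + 3*b + 2 <= -4: 4*b <= -6 and (p >= 3*n + 3*y + 7 -> n >= 4)
Answer: WP = 4*b <= -6 and (p >= 3*n + 3*y + 7 -> n >= 4)


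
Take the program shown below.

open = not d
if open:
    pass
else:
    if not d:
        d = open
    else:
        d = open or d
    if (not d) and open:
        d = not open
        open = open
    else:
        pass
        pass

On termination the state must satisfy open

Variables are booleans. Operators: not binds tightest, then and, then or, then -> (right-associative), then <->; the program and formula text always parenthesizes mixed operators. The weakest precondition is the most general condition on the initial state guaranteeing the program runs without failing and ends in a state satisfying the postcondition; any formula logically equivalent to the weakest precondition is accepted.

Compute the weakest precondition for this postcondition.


Working backward. After the program, open must hold.
Then branch requires open; else branch requires ((not d) -> open) and (d -> ((((not (open or d)) and open) -> open) and ((not ((not (open or d)) and open)) -> open))).
Before the if: (not open) -> (((not d) -> open) and (d -> ((((not (open or d)) and open) -> open) and ((not ((not (open or d)) and open)) -> open))))
Before open := not d: d -> (d -> (not d))
Answer: WP = d -> (d -> (not d))


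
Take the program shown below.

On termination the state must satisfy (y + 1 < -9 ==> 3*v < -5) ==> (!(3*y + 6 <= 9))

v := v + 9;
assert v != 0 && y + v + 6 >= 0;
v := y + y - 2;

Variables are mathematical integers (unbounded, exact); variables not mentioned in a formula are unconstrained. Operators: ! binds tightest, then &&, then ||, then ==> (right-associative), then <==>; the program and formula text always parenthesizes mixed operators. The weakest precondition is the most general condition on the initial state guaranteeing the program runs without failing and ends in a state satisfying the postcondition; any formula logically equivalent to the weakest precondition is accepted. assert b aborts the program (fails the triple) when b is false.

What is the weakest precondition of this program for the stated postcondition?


Working backward. After the program, the postcondition (y + 1 < -9 ==> 3*v < -5) ==> (!(3*y + 6 <= 9)) must hold; in canonical form it is (y < -10 ==> 3*v < -5) ==> (!(3*y <= 3)).
Before v := y + y - 2: (y < -10 ==> 6*y < 1) ==> (!(3*y <= 3))
Before assert v != 0 && y + v + 6 >= 0: v != 0 && v + y >= -6 && ((y < -10 ==> 6*y < 1) ==> (!(3*y <= 3)))
Before v := v + 9: v != -9 && v + y >= -15 && ((y < -10 ==> 6*y < 1) ==> (!(3*y <= 3)))
Answer: WP = v != -9 && v + y >= -15 && ((y < -10 ==> 6*y < 1) ==> (!(3*y <= 3)))


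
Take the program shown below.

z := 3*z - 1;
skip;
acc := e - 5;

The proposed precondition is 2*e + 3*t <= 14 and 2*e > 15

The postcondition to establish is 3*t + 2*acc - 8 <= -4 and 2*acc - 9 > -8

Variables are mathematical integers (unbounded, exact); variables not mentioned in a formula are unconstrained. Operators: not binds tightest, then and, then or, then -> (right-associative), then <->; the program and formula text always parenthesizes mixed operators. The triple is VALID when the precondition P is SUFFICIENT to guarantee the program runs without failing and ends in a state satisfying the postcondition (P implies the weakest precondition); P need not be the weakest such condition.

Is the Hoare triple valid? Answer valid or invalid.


Working backward. After the program, the postcondition 3*t + 2*acc - 8 <= -4 and 2*acc - 9 > -8 must hold; in canonical form it is 2*acc + 3*t <= 4 and 2*acc > 1.
Before acc := e - 5: 2*e + 3*t <= 14 and 2*e > 11
Before skip: 2*e + 3*t <= 14 and 2*e > 11
Before z := 3*z - 1: 2*e + 3*t <= 14 and 2*e > 11
The weakest precondition is 2*e + 3*t <= 14 and 2*e > 11.
Check whether 2*e + 3*t <= 14 and 2*e > 15 implies it.
Every state satisfying the precondition satisfies the weakest precondition: the implication holds.
Answer: valid


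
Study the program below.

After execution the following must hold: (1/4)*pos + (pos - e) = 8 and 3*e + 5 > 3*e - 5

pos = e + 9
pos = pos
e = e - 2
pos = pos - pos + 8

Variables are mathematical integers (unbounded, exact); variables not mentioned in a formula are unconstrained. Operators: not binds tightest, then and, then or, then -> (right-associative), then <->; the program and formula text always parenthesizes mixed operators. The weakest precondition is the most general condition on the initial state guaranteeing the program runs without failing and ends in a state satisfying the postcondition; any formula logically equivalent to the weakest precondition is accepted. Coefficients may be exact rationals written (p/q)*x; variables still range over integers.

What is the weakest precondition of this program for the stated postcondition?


Working backward. After the program, the postcondition (1/4)*pos + (pos - e) = 8 and 3*e + 5 > 3*e - 5 must hold; in canonical form it is (5/4)*pos = e + 8.
Before pos := pos - pos + 8: e = 2
Before e := e - 2: e = 4
Before pos := pos: e = 4
Before pos := e + 9: e = 4
Answer: WP = e = 4


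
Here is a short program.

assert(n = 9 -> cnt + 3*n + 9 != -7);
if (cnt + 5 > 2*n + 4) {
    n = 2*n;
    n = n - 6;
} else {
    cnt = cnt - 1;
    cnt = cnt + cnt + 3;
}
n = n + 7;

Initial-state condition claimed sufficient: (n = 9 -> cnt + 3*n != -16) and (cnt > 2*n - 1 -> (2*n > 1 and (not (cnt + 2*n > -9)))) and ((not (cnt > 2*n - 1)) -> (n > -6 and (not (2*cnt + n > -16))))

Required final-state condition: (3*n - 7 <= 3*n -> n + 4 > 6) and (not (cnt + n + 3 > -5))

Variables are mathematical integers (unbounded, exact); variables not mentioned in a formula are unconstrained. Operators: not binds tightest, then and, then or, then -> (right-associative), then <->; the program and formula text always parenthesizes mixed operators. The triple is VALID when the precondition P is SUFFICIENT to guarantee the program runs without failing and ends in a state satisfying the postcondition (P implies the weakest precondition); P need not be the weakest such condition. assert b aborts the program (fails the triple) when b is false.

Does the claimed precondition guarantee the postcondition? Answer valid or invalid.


Working backward. After the program, the postcondition (3*n - 7 <= 3*n -> n + 4 > 6) and (not (cnt + n + 3 > -5)) must hold; in canonical form it is n > 2 and (not (cnt + n > -8)).
Before n := n + 7: n > -5 and (not (cnt + n > -15))
Then branch requires 2*n > 1 and (not (cnt + 2*n > -9)); else branch requires n > -5 and (not (2*cnt + n > -16)).
Before the if: (cnt > 2*n - 1 -> (2*n > 1 and (not (cnt + 2*n > -9)))) and ((not (cnt > 2*n - 1)) -> (n > -5 and (not (2*cnt + n > -16))))
Before assert n = 9 -> cnt + 3*n + 9 != -7: (n = 9 -> cnt + 3*n != -16) and (cnt > 2*n - 1 -> (2*n > 1 and (not (cnt + 2*n > -9)))) and ((not (cnt > 2*n - 1)) -> (n > -5 and (not (2*cnt + n > -16))))
The weakest precondition is (n = 9 -> cnt + 3*n != -16) and (cnt > 2*n - 1 -> (2*n > 1 and (not (cnt + 2*n > -9)))) and ((not (cnt > 2*n - 1)) -> (n > -5 and (not (2*cnt + n > -16)))).
Check whether (n = 9 -> cnt + 3*n != -16) and (cnt > 2*n - 1 -> (2*n > 1 and (not (cnt + 2*n > -9)))) and ((not (cnt > 2*n - 1)) -> (n > -6 and (not (2*cnt + n > -16)))) implies it.
Countermodel: at the initial state cnt = -11, n = -5, the precondition holds but the weakest precondition fails.
Answer: invalid


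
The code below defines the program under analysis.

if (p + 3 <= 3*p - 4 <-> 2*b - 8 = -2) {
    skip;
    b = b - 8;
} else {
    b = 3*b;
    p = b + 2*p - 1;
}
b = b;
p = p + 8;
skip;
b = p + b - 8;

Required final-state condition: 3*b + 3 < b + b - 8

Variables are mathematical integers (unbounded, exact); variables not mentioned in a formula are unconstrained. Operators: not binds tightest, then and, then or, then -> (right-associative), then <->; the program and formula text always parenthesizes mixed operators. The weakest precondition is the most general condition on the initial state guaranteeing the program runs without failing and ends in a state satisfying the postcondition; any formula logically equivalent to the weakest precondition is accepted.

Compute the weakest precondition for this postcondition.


Working backward. After the program, the postcondition 3*b + 3 < b + b - 8 must hold; in canonical form it is b < -11.
Before b := p + b - 8: b + p < -3
Before skip: b + p < -3
Before p := p + 8: b + p < -11
Before b := b: b + p < -11
Then branch requires b + p < -3; else branch requires 6*b + 2*p < -10.
Before the if: ((2*p >= 7 <-> 2*b = 6) -> b + p < -3) and ((not (2*p >= 7 <-> 2*b = 6)) -> 6*b + 2*p < -10)
Answer: WP = ((2*p >= 7 <-> 2*b = 6) -> b + p < -3) and ((not (2*p >= 7 <-> 2*b = 6)) -> 6*b + 2*p < -10)


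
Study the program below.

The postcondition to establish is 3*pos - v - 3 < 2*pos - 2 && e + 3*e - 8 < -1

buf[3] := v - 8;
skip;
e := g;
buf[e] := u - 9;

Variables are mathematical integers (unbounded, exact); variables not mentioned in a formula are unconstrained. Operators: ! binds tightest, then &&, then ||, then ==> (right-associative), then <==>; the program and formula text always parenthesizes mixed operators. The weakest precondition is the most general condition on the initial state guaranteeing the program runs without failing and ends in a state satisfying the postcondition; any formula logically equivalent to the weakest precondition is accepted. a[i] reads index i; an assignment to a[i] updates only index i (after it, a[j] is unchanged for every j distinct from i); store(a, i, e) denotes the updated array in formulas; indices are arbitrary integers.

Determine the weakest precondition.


Working backward. After the program, the postcondition 3*pos - v - 3 < 2*pos - 2 && e + 3*e - 8 < -1 must hold; in canonical form it is pos < v + 1 && 4*e < 7.
Before buf[e] := u - 9: pos < v + 1 && 4*e < 7
Before e := g: pos < v + 1 && 4*g < 7
Before skip: pos < v + 1 && 4*g < 7
Before buf[3] := v - 8: pos < v + 1 && 4*g < 7
Answer: WP = pos < v + 1 && 4*g < 7


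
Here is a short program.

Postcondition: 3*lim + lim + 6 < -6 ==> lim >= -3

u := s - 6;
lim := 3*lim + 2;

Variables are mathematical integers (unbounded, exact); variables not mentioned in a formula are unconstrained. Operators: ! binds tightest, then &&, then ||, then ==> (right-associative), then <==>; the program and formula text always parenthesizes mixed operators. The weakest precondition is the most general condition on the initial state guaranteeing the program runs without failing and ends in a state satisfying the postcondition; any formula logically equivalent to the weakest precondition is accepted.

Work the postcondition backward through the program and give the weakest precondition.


Working backward. After the program, the postcondition 3*lim + lim + 6 < -6 ==> lim >= -3 must hold; in canonical form it is 4*lim < -12 ==> lim >= -3.
Before lim := 3*lim + 2: 12*lim < -20 ==> 3*lim >= -5
Before u := s - 6: 12*lim < -20 ==> 3*lim >= -5
Answer: WP = 12*lim < -20 ==> 3*lim >= -5


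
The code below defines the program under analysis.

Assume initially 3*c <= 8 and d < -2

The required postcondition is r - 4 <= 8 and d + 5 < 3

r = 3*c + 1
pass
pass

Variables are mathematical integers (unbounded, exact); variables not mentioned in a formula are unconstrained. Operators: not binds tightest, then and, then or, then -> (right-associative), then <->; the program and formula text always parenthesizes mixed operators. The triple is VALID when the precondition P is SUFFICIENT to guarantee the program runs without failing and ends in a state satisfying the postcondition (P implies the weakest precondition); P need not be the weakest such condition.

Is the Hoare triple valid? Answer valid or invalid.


Working backward. After the program, the postcondition r - 4 <= 8 and d + 5 < 3 must hold; in canonical form it is r <= 12 and d < -2.
Before skip: r <= 12 and d < -2
Before skip: r <= 12 and d < -2
Before r := 3*c + 1: 3*c <= 11 and d < -2
The weakest precondition is 3*c <= 11 and d < -2.
Check whether 3*c <= 8 and d < -2 implies it.
Every state satisfying the precondition satisfies the weakest precondition: the implication holds.
Answer: valid


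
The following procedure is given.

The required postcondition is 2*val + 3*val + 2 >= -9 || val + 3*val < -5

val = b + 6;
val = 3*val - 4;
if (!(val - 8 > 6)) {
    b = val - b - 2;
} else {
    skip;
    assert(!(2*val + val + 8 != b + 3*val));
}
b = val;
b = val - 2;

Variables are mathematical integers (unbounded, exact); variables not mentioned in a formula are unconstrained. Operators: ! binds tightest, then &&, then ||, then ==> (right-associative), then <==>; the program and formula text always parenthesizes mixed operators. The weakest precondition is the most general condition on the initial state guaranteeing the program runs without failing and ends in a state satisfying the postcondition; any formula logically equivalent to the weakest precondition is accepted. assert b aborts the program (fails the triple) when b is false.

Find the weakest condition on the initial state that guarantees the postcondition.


Working backward. After the program, the postcondition 2*val + 3*val + 2 >= -9 || val + 3*val < -5 must hold; in canonical form it is 5*val >= -11 || 4*val < -5.
Before b := val - 2: 5*val >= -11 || 4*val < -5
Before b := val: 5*val >= -11 || 4*val < -5
Then branch requires 5*val >= -11 || 4*val < -5; else branch requires (!(b != 8)) && (5*val >= -11 || 4*val < -5).
Before the if: ((!(val > 14)) ==> (5*val >= -11 || 4*val < -5)) && (val > 14 ==> ((!(b != 8)) && (5*val >= -11 || 4*val < -5)))
Before val := 3*val - 4: ((!(3*val > 18)) ==> (15*val >= 9 || 12*val < 11)) && (3*val > 18 ==> ((!(b != 8)) && (15*val >= 9 || 12*val < 11)))
Before val := b + 6: ((!(3*b > 0)) ==> (15*b >= -81 || 12*b < -61)) && (3*b > 0 ==> ((!(b != 8)) && (15*b >= -81 || 12*b < -61)))
Answer: WP = ((!(3*b > 0)) ==> (15*b >= -81 || 12*b < -61)) && (3*b > 0 ==> ((!(b != 8)) && (15*b >= -81 || 12*b < -61)))


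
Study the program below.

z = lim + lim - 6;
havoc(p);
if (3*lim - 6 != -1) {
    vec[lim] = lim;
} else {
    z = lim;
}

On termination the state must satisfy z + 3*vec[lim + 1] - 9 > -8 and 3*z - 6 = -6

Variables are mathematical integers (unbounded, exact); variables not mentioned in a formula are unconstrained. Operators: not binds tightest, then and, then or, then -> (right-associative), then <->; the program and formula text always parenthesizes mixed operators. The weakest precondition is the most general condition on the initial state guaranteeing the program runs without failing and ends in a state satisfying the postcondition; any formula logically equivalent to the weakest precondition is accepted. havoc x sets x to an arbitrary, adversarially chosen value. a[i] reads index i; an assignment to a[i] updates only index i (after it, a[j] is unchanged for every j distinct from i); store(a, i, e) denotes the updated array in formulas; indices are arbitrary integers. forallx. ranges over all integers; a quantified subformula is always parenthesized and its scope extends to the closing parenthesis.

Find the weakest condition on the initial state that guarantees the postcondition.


Working backward. After the program, the postcondition z + 3*vec[lim + 1] - 9 > -8 and 3*z - 6 = -6 must hold; in canonical form it is 3*vec[lim + 1] + z > 1 and 3*z = 0.
Then branch requires 3*store(vec, lim, lim)[lim + 1] + z > 1 and 3*z = 0; else branch requires 3*vec[lim + 1] + lim > 1 and 3*lim = 0.
Before the if: (3*lim != 5 -> (3*store(vec, lim, lim)[lim + 1] + z > 1 and 3*z = 0)) and ((not (3*lim != 5)) -> (3*vec[lim + 1] + lim > 1 and 3*lim = 0))
Before havoc p: (3*lim != 5 -> (3*store(vec, lim, lim)[lim + 1] + z > 1 and 3*z = 0)) and ((not (3*lim != 5)) -> (3*vec[lim + 1] + lim > 1 and 3*lim = 0))
Before z := lim + lim - 6: (3*lim != 5 -> (3*store(vec, lim, lim)[lim + 1] + 2*lim > 7 and 6*lim = 18)) and ((not (3*lim != 5)) -> (3*vec[lim + 1] + lim > 1 and 3*lim = 0))
Answer: WP = (3*lim != 5 -> (3*store(vec, lim, lim)[lim + 1] + 2*lim > 7 and 6*lim = 18)) and ((not (3*lim != 5)) -> (3*vec[lim + 1] + lim > 1 and 3*lim = 0))


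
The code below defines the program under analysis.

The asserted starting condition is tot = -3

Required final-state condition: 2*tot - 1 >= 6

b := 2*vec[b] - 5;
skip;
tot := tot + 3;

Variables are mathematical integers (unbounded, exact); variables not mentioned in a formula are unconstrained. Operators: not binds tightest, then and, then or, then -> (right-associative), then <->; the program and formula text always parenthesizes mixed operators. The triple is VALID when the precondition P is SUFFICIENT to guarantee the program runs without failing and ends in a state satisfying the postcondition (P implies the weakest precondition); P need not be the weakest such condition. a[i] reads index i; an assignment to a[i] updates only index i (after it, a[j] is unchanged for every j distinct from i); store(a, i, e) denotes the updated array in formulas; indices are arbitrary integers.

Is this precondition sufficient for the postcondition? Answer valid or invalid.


Working backward. After the program, the postcondition 2*tot - 1 >= 6 must hold; in canonical form it is 2*tot >= 7.
Before tot := tot + 3: 2*tot >= 1
Before skip: 2*tot >= 1
Before b := 2*vec[b] - 5: 2*tot >= 1
The weakest precondition is 2*tot >= 1.
Check whether tot = -3 implies it.
Countermodel: at the initial state tot = -3, the precondition holds but the weakest precondition fails.
Answer: invalid


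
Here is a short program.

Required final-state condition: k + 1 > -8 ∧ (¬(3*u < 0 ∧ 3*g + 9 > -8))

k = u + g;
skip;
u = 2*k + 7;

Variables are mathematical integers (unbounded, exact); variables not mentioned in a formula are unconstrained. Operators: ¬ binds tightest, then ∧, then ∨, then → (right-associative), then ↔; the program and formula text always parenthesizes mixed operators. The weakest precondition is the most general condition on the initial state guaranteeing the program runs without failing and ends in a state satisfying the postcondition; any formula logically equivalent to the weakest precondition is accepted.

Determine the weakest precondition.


Working backward. After the program, the postcondition k + 1 > -8 ∧ (¬(3*u < 0 ∧ 3*g + 9 > -8)) must hold; in canonical form it is k > -9 ∧ (¬(3*u < 0 ∧ 3*g > -17)).
Before u := 2*k + 7: k > -9 ∧ (¬(6*k < -21 ∧ 3*g > -17))
Before skip: k > -9 ∧ (¬(6*k < -21 ∧ 3*g > -17))
Before k := u + g: g + u > -9 ∧ (¬(6*g + 6*u < -21 ∧ 3*g > -17))
Answer: WP = g + u > -9 ∧ (¬(6*g + 6*u < -21 ∧ 3*g > -17))


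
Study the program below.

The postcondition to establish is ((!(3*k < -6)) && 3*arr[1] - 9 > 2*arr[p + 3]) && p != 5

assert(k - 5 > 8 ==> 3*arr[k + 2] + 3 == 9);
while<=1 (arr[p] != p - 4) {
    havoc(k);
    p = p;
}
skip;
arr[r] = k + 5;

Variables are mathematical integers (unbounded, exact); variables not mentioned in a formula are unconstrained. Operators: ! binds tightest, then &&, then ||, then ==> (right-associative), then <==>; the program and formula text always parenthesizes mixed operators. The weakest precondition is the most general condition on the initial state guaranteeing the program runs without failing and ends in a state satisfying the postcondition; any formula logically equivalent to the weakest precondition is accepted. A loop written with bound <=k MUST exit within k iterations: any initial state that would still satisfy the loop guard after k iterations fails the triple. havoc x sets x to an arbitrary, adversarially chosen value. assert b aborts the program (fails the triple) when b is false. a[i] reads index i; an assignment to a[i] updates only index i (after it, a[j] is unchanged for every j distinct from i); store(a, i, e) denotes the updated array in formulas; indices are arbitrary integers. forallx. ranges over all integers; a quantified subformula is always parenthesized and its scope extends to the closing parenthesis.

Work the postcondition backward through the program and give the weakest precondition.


Working backward. After the program, the postcondition ((!(3*k < -6)) && 3*arr[1] - 9 > 2*arr[p + 3]) && p != 5 must hold; in canonical form it is (!(3*k < -6)) && 3*arr[1] > 2*arr[p + 3] + 9 && p != 5.
Before arr[r] := k + 5: (!(3*k < -6)) && 3*store(arr, r, k + 5)[1] > 2*store(arr, r, k + 5)[p + 3] + 9 && p != 5
Before skip: (!(3*k < -6)) && 3*store(arr, r, k + 5)[1] > 2*store(arr, r, k + 5)[p + 3] + 9 && p != 5
Before the loop (bound <=1), unroll the exhaustion recursion (WP_0 = exit-now case; WP_j = one more guarded iteration, up to j = 1):
  WP_0: (!(arr[p] != p - 4)) && (!(3*k < -6)) && 3*store(arr, r, k + 5)[1] > 2*store(arr, r, k + 5)[p + 3] + 9 && p != 5
  WP_1: (arr[p] != p - 4 ==> (forall k_1. ((!(arr[p] != p - 4)) && (!(3*k_1 < -6)) && 3*store(arr, r, k_1 + 5)[1] > 2*store(arr, r, k_1 + 5)[p + 3] + 9 && p != 5))) && ((!(arr[p] != p - 4)) ==> ((!(3*k < -6)) && 3*store(arr, r, k + 5)[1] > 2*store(arr, r, k + 5)[p + 3] + 9 && p != 5))
So before the loop: (arr[p] != p - 4 ==> (forall k_1. ((!(arr[p] != p - 4)) && (!(3*k_1 < -6)) && 3*store(arr, r, k_1 + 5)[1] > 2*store(arr, r, k_1 + 5)[p + 3] + 9 && p != 5))) && ((!(arr[p] != p - 4)) ==> ((!(3*k < -6)) && 3*store(arr, r, k + 5)[1] > 2*store(arr, r, k + 5)[p + 3] + 9 && p != 5))
Before assert k - 5 > 8 ==> 3*arr[k + 2] + 3 == 9: (k > 13 ==> 3*arr[k + 2] == 6) && (arr[p] != p - 4 ==> (forall k_1. ((!(arr[p] != p - 4)) && (!(3*k_1 < -6)) && 3*store(arr, r, k_1 + 5)[1] > 2*store(arr, r, k_1 + 5)[p + 3] + 9 && p != 5))) && ((!(arr[p] != p - 4)) ==> ((!(3*k < -6)) && 3*store(arr, r, k + 5)[1] > 2*store(arr, r, k + 5)[p + 3] + 9 && p != 5))
Answer: WP = (k > 13 ==> 3*arr[k + 2] == 6) && (arr[p] != p - 4 ==> (forall k_1. ((!(arr[p] != p - 4)) && (!(3*k_1 < -6)) && 3*store(arr, r, k_1 + 5)[1] > 2*store(arr, r, k_1 + 5)[p + 3] + 9 && p != 5))) && ((!(arr[p] != p - 4)) ==> ((!(3*k < -6)) && 3*store(arr, r, k + 5)[1] > 2*store(arr, r, k + 5)[p + 3] + 9 && p != 5))


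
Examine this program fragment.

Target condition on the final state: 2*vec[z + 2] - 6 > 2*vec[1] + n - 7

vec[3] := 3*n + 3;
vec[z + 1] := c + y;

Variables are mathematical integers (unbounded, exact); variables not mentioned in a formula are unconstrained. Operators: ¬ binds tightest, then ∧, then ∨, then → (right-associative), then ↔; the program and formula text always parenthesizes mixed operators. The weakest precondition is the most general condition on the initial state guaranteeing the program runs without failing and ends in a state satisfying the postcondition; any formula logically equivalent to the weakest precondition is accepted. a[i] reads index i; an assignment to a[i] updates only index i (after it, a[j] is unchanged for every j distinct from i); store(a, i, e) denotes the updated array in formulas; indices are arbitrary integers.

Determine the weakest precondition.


Working backward. After the program, the postcondition 2*vec[z + 2] - 6 > 2*vec[1] + n - 7 must hold; in canonical form it is 2*vec[z + 2] > 2*vec[1] + n - 1.
Before vec[z + 1] := c + y: 2*store(vec, z + 1, c + y)[z + 2] > 2*store(vec, z + 1, c + y)[1] + n - 1
Before vec[3] := 3*n + 3: 2*store(store(vec, 3, 3*n + 3), z + 1, c + y)[z + 2] > 2*store(store(vec, 3, 3*n + 3), z + 1, c + y)[1] + n - 1
Answer: WP = 2*store(store(vec, 3, 3*n + 3), z + 1, c + y)[z + 2] > 2*store(store(vec, 3, 3*n + 3), z + 1, c + y)[1] + n - 1


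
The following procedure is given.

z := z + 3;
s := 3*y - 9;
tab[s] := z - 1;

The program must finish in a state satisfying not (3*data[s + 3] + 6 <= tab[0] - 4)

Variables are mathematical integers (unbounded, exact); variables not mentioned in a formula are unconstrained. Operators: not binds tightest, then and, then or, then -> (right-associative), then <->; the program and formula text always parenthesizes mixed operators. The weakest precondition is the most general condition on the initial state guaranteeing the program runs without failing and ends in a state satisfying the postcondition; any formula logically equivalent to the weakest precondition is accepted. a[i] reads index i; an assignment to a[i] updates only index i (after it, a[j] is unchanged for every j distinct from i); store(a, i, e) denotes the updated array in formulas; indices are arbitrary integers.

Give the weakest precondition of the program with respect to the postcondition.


Working backward. After the program, the postcondition not (3*data[s + 3] + 6 <= tab[0] - 4) must hold; in canonical form it is not (3*data[s + 3] <= tab[0] - 10).
Before tab[s] := z - 1: not (3*data[s + 3] <= store(tab, s, z - 1)[0] - 10)
Before s := 3*y - 9: not (3*data[3*y - 6] <= store(tab, 3*y - 9, z - 1)[0] - 10)
Before z := z + 3: not (3*data[3*y - 6] <= store(tab, 3*y - 9, z + 2)[0] - 10)
Answer: WP = not (3*data[3*y - 6] <= store(tab, 3*y - 9, z + 2)[0] - 10)


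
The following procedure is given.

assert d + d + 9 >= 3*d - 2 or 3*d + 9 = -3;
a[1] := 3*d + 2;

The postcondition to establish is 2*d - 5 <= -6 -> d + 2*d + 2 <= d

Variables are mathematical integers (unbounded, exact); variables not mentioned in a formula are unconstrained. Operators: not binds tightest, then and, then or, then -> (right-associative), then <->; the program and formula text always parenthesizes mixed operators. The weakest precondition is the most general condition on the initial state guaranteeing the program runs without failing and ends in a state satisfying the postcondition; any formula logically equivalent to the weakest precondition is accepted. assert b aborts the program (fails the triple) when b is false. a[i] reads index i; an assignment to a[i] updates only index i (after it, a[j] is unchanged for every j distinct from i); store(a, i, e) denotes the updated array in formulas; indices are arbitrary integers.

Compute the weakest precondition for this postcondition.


Working backward. After the program, the postcondition 2*d - 5 <= -6 -> d + 2*d + 2 <= d must hold; in canonical form it is 2*d <= -1 -> 2*d <= -2.
Before a[1] := 3*d + 2: 2*d <= -1 -> 2*d <= -2
Before assert d + d + 9 >= 3*d - 2 or 3*d + 9 = -3: (d <= 11 or 3*d = -12) and (2*d <= -1 -> 2*d <= -2)
Answer: WP = (d <= 11 or 3*d = -12) and (2*d <= -1 -> 2*d <= -2)


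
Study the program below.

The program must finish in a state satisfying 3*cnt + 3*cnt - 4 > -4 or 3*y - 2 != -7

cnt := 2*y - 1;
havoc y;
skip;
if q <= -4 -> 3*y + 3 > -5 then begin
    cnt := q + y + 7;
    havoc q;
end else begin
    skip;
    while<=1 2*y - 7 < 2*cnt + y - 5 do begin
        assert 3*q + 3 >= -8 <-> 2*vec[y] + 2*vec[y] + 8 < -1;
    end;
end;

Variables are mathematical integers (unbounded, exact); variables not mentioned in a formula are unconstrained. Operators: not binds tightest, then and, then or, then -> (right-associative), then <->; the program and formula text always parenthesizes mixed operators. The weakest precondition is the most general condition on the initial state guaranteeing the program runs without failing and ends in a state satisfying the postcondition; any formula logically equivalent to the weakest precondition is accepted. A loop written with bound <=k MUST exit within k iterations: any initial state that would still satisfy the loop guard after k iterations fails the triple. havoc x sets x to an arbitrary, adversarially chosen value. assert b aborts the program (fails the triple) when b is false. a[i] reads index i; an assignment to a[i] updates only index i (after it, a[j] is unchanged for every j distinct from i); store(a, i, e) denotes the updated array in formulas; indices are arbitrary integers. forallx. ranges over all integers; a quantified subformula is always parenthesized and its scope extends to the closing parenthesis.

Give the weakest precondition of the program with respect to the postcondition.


Working backward. After the program, the postcondition 3*cnt + 3*cnt - 4 > -4 or 3*y - 2 != -7 must hold; in canonical form it is 6*cnt > 0 or 3*y != -5.
Then branch requires 6*q + 6*y > -42 or 3*y != -5; else branch requires (y < 2*cnt + 2 -> ((3*q >= -11 <-> 4*vec[y] < -9) and (not (y < 2*cnt + 2)) and (6*cnt > 0 or 3*y != -5))) and ((not (y < 2*cnt + 2)) -> (6*cnt > 0 or 3*y != -5)).
Before the if: ((q <= -4 -> 3*y > -8) -> (6*q + 6*y > -42 or 3*y != -5)) and ((not (q <= -4 -> 3*y > -8)) -> ((y < 2*cnt + 2 -> ((3*q >= -11 <-> 4*vec[y] < -9) and (not (y < 2*cnt + 2)) and (6*cnt > 0 or 3*y != -5))) and ((not (y < 2*cnt + 2)) -> (6*cnt > 0 or 3*y != -5))))
Before skip: ((q <= -4 -> 3*y > -8) -> (6*q + 6*y > -42 or 3*y != -5)) and ((not (q <= -4 -> 3*y > -8)) -> ((y < 2*cnt + 2 -> ((3*q >= -11 <-> 4*vec[y] < -9) and (not (y < 2*cnt + 2)) and (6*cnt > 0 or 3*y != -5))) and ((not (y < 2*cnt + 2)) -> (6*cnt > 0 or 3*y != -5))))
Before havoc y: forall y_1. (((q <= -4 -> 3*y_1 > -8) -> (6*q + 6*y_1 > -42 or 3*y_1 != -5)) and ((not (q <= -4 -> 3*y_1 > -8)) -> ((y_1 < 2*cnt + 2 -> ((3*q >= -11 <-> 4*vec[y_1] < -9) and (not (y_1 < 2*cnt + 2)) and (6*cnt > 0 or 3*y_1 != -5))) and ((not (y_1 < 2*cnt + 2)) -> (6*cnt > 0 or 3*y_1 != -5)))))
Before cnt := 2*y - 1: forall y_1. (((q <= -4 -> 3*y_1 > -8) -> (6*q + 6*y_1 > -42 or 3*y_1 != -5)) and ((not (q <= -4 -> 3*y_1 > -8)) -> ((y_1 < 4*y -> ((3*q >= -11 <-> 4*vec[y_1] < -9) and (not (y_1 < 4*y)) and (12*y > 6 or 3*y_1 != -5))) and ((not (y_1 < 4*y)) -> (12*y > 6 or 3*y_1 != -5)))))
Answer: WP = forall y_1. (((q <= -4 -> 3*y_1 > -8) -> (6*q + 6*y_1 > -42 or 3*y_1 != -5)) and ((not (q <= -4 -> 3*y_1 > -8)) -> ((y_1 < 4*y -> ((3*q >= -11 <-> 4*vec[y_1] < -9) and (not (y_1 < 4*y)) and (12*y > 6 or 3*y_1 != -5))) and ((not (y_1 < 4*y)) -> (12*y > 6 or 3*y_1 != -5)))))


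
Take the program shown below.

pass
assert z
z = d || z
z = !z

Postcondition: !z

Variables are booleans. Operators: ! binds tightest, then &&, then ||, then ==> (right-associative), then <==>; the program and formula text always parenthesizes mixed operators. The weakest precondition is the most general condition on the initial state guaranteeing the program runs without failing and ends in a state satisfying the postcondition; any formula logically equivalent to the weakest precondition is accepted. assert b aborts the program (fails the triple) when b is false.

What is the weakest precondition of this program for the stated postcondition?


Working backward. After the program, !z must hold.
Before z := !z: z
Before z := d || z: d || z
Before assert z: z && (d || z)
Before skip: z && (d || z)
Answer: WP = z && (d || z)


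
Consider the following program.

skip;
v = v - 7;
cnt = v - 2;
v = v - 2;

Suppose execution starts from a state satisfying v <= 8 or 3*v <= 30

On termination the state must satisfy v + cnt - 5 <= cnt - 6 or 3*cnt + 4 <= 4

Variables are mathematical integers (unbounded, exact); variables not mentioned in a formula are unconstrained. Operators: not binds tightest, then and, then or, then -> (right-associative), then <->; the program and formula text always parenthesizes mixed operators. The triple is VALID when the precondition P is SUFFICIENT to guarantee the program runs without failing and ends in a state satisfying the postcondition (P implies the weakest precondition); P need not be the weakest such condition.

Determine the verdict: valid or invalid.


Working backward. After the program, the postcondition v + cnt - 5 <= cnt - 6 or 3*cnt + 4 <= 4 must hold; in canonical form it is v <= -1 or 3*cnt <= 0.
Before v := v - 2: v <= 1 or 3*cnt <= 0
Before cnt := v - 2: v <= 1 or 3*v <= 6
Before v := v - 7: v <= 8 or 3*v <= 27
Before skip: v <= 8 or 3*v <= 27
The weakest precondition is v <= 8 or 3*v <= 27.
Check whether v <= 8 or 3*v <= 30 implies it.
Countermodel: at the initial state v = 10, the precondition holds but the weakest precondition fails.
Answer: invalid


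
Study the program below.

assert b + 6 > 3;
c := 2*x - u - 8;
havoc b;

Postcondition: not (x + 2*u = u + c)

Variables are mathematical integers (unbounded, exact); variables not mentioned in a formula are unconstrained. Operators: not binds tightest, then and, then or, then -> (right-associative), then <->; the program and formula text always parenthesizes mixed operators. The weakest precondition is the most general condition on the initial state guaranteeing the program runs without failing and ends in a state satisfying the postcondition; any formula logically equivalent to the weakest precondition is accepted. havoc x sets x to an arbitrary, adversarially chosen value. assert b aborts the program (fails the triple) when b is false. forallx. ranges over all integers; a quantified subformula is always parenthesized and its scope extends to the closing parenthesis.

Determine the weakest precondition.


Working backward. After the program, the postcondition not (x + 2*u = u + c) must hold; in canonical form it is not (u + x = c).
Before havoc b: not (u + x = c)
Before c := 2*x - u - 8: not (2*u = x - 8)
Before assert b + 6 > 3: b > -3 and (not (2*u = x - 8))
Answer: WP = b > -3 and (not (2*u = x - 8))


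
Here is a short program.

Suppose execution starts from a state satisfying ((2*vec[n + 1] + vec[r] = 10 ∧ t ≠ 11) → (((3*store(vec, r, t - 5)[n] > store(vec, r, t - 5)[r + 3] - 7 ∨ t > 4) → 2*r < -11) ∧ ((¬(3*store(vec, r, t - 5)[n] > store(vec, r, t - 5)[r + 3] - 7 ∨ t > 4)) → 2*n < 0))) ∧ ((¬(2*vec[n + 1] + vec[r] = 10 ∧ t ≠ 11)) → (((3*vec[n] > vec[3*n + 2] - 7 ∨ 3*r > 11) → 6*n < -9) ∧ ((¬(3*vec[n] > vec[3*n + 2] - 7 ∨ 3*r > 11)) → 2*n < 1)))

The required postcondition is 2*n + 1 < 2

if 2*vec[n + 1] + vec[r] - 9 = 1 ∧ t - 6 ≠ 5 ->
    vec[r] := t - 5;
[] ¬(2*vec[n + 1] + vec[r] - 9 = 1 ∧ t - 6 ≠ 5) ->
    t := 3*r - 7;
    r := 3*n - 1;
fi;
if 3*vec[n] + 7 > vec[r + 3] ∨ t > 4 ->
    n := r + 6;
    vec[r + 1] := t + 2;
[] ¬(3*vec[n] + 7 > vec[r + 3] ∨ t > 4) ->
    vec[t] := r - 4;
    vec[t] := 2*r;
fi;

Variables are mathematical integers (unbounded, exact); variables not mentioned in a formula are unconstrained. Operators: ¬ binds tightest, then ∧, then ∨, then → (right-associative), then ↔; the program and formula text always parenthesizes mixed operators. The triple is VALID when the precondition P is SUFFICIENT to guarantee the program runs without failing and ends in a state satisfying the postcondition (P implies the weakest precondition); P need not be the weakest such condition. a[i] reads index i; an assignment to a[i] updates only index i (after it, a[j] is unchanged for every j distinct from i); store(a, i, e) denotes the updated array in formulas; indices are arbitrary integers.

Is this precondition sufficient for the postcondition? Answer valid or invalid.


Working backward. After the program, the postcondition 2*n + 1 < 2 must hold; in canonical form it is 2*n < 1.
Then branch requires 2*r < -11; else branch requires 2*n < 1.
Before the if: ((3*vec[n] > vec[r + 3] - 7 ∨ t > 4) → 2*r < -11) ∧ ((¬(3*vec[n] > vec[r + 3] - 7 ∨ t > 4)) → 2*n < 1)
Then branch requires ((3*store(vec, r, t - 5)[n] > store(vec, r, t - 5)[r + 3] - 7 ∨ t > 4) → 2*r < -11) ∧ ((¬(3*store(vec, r, t - 5)[n] > store(vec, r, t - 5)[r + 3] - 7 ∨ t > 4)) → 2*n < 1); else branch requires ((3*vec[n] > vec[3*n + 2] - 7 ∨ 3*r > 11) → 6*n < -9) ∧ ((¬(3*vec[n] > vec[3*n + 2] - 7 ∨ 3*r > 11)) → 2*n < 1).
Before the if: ((2*vec[n + 1] + vec[r] = 10 ∧ t ≠ 11) → (((3*store(vec, r, t - 5)[n] > store(vec, r, t - 5)[r + 3] - 7 ∨ t > 4) → 2*r < -11) ∧ ((¬(3*store(vec, r, t - 5)[n] > store(vec, r, t - 5)[r + 3] - 7 ∨ t > 4)) → 2*n < 1))) ∧ ((¬(2*vec[n + 1] + vec[r] = 10 ∧ t ≠ 11)) → (((3*vec[n] > vec[3*n + 2] - 7 ∨ 3*r > 11) → 6*n < -9) ∧ ((¬(3*vec[n] > vec[3*n + 2] - 7 ∨ 3*r > 11)) → 2*n < 1)))
The weakest precondition is ((2*vec[n + 1] + vec[r] = 10 ∧ t ≠ 11) → (((3*store(vec, r, t - 5)[n] > store(vec, r, t - 5)[r + 3] - 7 ∨ t > 4) → 2*r < -11) ∧ ((¬(3*store(vec, r, t - 5)[n] > store(vec, r, t - 5)[r + 3] - 7 ∨ t > 4)) → 2*n < 1))) ∧ ((¬(2*vec[n + 1] + vec[r] = 10 ∧ t ≠ 11)) → (((3*vec[n] > vec[3*n + 2] - 7 ∨ 3*r > 11) → 6*n < -9) ∧ ((¬(3*vec[n] > vec[3*n + 2] - 7 ∨ 3*r > 11)) → 2*n < 1))).
Check whether ((2*vec[n + 1] + vec[r] = 10 ∧ t ≠ 11) → (((3*store(vec, r, t - 5)[n] > store(vec, r, t - 5)[r + 3] - 7 ∨ t > 4) → 2*r < -11) ∧ ((¬(3*store(vec, r, t - 5)[n] > store(vec, r, t - 5)[r + 3] - 7 ∨ t > 4)) → 2*n < 0))) ∧ ((¬(2*vec[n + 1] + vec[r] = 10 ∧ t ≠ 11)) → (((3*vec[n] > vec[3*n + 2] - 7 ∨ 3*r > 11) → 6*n < -9) ∧ ((¬(3*vec[n] > vec[3*n + 2] - 7 ∨ 3*r > 11)) → 2*n < 1))) implies it.
Every state satisfying the precondition satisfies the weakest precondition: the implication holds.
Answer: valid


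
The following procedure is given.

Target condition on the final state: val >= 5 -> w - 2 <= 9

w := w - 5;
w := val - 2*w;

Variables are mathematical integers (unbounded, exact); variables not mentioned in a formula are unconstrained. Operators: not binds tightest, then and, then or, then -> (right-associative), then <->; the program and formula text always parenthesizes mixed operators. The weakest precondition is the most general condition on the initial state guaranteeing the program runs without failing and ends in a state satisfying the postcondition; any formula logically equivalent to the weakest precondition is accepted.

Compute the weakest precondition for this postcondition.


Working backward. After the program, the postcondition val >= 5 -> w - 2 <= 9 must hold; in canonical form it is val >= 5 -> w <= 11.
Before w := val - 2*w: val >= 5 -> val <= 2*w + 11
Before w := w - 5: val >= 5 -> val <= 2*w + 1
Answer: WP = val >= 5 -> val <= 2*w + 1


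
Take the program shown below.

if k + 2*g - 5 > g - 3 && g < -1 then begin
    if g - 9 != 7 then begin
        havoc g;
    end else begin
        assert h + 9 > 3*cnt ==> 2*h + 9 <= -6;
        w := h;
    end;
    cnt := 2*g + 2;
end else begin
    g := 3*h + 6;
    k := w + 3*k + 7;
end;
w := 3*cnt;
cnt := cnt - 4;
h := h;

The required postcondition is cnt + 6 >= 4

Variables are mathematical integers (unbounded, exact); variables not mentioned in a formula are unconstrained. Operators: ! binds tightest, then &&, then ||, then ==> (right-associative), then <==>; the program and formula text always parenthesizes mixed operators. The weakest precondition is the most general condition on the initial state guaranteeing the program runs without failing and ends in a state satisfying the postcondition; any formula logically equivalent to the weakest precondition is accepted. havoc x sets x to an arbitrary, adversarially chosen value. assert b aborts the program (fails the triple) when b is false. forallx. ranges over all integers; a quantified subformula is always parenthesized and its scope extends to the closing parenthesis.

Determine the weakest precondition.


Working backward. After the program, the postcondition cnt + 6 >= 4 must hold; in canonical form it is cnt >= -2.
Before h := h: cnt >= -2
Before cnt := cnt - 4: cnt >= 2
Before w := 3*cnt: cnt >= 2
Then branch requires (g != 16 ==> (forall g_1. 2*g_1 >= 0)) && ((!(g != 16)) ==> ((h > 3*cnt - 9 ==> 2*h <= -15) && 2*g >= 0)); else branch requires cnt >= 2.
Before the if: ((g + k > 2 && g < -1) ==> ((g != 16 ==> (forall g_1. 2*g_1 >= 0)) && ((!(g != 16)) ==> ((h > 3*cnt - 9 ==> 2*h <= -15) && 2*g >= 0)))) && ((!(g + k > 2 && g < -1)) ==> cnt >= 2)
Answer: WP = ((g + k > 2 && g < -1) ==> ((g != 16 ==> (forall g_1. 2*g_1 >= 0)) && ((!(g != 16)) ==> ((h > 3*cnt - 9 ==> 2*h <= -15) && 2*g >= 0)))) && ((!(g + k > 2 && g < -1)) ==> cnt >= 2)
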